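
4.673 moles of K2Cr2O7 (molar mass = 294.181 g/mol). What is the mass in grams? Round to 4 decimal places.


mass = n * M
mass = 4.673 * 294.181
mass = 1374.707813 g, rounded to 4 dp:

1374.7078 g


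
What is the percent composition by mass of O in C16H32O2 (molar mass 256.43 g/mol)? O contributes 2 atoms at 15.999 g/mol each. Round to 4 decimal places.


pct = 100 * (n_elem * M_elem) / M_total
mass_contribution = 2 * 15.999 = 31.998 g/mol
pct = 100 * 31.998 / 256.43
pct = 12.47825917 %, rounded to 4 dp:

12.4783 %


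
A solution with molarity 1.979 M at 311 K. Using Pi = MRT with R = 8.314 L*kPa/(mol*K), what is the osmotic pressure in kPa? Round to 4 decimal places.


Osmotic pressure (van't Hoff): Pi = M*R*T.
RT = 8.314 * 311 = 2585.654
Pi = 1.979 * 2585.654
Pi = 5117.009266 kPa, rounded to 4 dp:

5117.0093 kPa


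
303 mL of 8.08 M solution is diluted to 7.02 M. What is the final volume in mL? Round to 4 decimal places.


Dilution: M1*V1 = M2*V2, solve for V2.
V2 = M1*V1 / M2
V2 = 8.08 * 303 / 7.02
V2 = 2448.24 / 7.02
V2 = 348.75213675 mL, rounded to 4 dp:

348.7521 mL


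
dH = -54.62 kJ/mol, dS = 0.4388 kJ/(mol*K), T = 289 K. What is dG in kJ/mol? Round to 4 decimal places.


Gibbs: dG = dH - T*dS (consistent units, dS already in kJ/(mol*K)).
T*dS = 289 * 0.4388 = 126.8132
dG = -54.62 - (126.8132)
dG = -181.4332 kJ/mol, rounded to 4 dp:

-181.4332 kJ/mol


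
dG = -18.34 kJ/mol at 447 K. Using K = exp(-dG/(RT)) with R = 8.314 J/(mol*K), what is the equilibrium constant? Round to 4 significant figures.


dG is in kJ/mol; multiply by 1000 to match R in J/(mol*K).
RT = 8.314 * 447 = 3716.358 J/mol
exponent = -dG*1000 / (RT) = -(-18.34*1000) / 3716.358 = 4.93493899
K = exp(4.93493899)
K = 139.06466, rounded to 4 significant figures:

139.1


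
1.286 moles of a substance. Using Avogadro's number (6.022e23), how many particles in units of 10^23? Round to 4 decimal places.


N = n * NA, then divide by 1e23 for the requested units.
N / 1e23 = n * 6.022
N / 1e23 = 1.286 * 6.022
N / 1e23 = 7.744292, rounded to 4 dp:

7.7443


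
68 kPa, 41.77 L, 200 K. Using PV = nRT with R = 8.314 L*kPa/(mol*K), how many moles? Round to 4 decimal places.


PV = nRT, solve for n = PV / (RT).
PV = 68 * 41.77 = 2840.36
RT = 8.314 * 200 = 1662.8
n = 2840.36 / 1662.8
n = 1.70817898 mol, rounded to 4 dp:

1.7082 mol


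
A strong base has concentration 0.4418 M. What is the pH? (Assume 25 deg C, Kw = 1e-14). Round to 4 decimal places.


A strong base dissociates completely, so [OH-] equals the given concentration.
pOH = -log10([OH-]) = -log10(0.4418) = 0.354774
pH = 14 - pOH = 14 - 0.354774
pH = 13.645226, rounded to 4 dp:

13.6452


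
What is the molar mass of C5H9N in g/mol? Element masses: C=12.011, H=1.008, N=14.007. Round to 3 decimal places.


M = sum(count * atomic_mass) over atoms.
M = 5*12.011 + 9*1.008 + 1*14.007
M = 60.055 + 9.072 + 14.007
M = 83.134 g/mol, rounded to 3 dp:

83.134 g/mol


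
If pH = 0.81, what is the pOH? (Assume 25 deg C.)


At 25 deg C, pH + pOH = 14.
pOH = 14 - pH = 14 - 0.81
pOH = 13.19:

13.19


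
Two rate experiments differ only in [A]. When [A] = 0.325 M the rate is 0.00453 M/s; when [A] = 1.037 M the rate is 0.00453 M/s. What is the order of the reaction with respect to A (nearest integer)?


Rate is proportional to [A]^n, so rate2/rate1 = ([A]2/[A]1)^n. Take logs to solve for n.
rate2/rate1 = 0.00453 / 0.00453 = 1.0
[A]2/[A]1 = 1.037 / 0.325 = 3.1908
n = ln(1.0) / ln(3.1908) = 0.0
Nearest integer order:

0


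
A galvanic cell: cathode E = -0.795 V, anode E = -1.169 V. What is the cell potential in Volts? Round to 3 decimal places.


Standard cell potential: E_cell = E_cathode - E_anode.
E_cell = -0.795 - (-1.169)
E_cell = 0.374 V, rounded to 3 dp:

0.374 V


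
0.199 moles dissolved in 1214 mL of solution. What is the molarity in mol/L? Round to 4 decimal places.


Convert volume to liters: V_L = V_mL / 1000.
V_L = 1214 / 1000 = 1.214 L
M = n / V_L = 0.199 / 1.214
M = 0.16392092 mol/L, rounded to 4 dp:

0.1639 mol/L


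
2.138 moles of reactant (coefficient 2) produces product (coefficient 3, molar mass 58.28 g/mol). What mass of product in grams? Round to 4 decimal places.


Use the coefficient ratio to convert reactant moles to product moles, then multiply by the product's molar mass.
moles_P = moles_R * (coeff_P / coeff_R) = 2.138 * (3/2) = 3.207
mass_P = moles_P * M_P = 3.207 * 58.28
mass_P = 186.90396 g, rounded to 4 dp:

186.9040 g


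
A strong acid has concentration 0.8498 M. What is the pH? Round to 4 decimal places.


A strong acid dissociates completely, so [H+] equals the given concentration.
pH = -log10([H+]) = -log10(0.8498)
pH = 0.07068327, rounded to 4 dp:

0.0707


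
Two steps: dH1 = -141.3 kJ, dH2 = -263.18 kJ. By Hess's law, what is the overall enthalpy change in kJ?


Hess's law: enthalpy is a state function, so add the step enthalpies.
dH_total = dH1 + dH2 = -141.3 + (-263.18)
dH_total = -404.48 kJ:

-404.48 kJ


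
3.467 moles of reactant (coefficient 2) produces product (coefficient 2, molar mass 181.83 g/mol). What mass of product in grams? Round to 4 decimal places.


Use the coefficient ratio to convert reactant moles to product moles, then multiply by the product's molar mass.
moles_P = moles_R * (coeff_P / coeff_R) = 3.467 * (2/2) = 3.467
mass_P = moles_P * M_P = 3.467 * 181.83
mass_P = 630.40461 g, rounded to 4 dp:

630.4046 g


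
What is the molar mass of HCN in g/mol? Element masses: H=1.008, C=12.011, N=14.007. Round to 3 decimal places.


M = sum(count * atomic_mass) over atoms.
M = 1*1.008 + 1*12.011 + 1*14.007
M = 1.008 + 12.011 + 14.007
M = 27.026 g/mol, rounded to 3 dp:

27.026 g/mol


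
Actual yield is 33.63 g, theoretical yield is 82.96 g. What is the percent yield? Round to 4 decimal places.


% yield = 100 * actual / theoretical
% yield = 100 * 33.63 / 82.96
% yield = 40.53760849 %, rounded to 4 dp:

40.5376 %


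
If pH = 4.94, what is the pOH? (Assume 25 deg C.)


At 25 deg C, pH + pOH = 14.
pOH = 14 - pH = 14 - 4.94
pOH = 9.06:

9.06


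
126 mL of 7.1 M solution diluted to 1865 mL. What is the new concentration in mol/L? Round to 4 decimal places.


Dilution: M1*V1 = M2*V2, solve for M2.
M2 = M1*V1 / V2
M2 = 7.1 * 126 / 1865
M2 = 894.6 / 1865
M2 = 0.47967828 mol/L, rounded to 4 dp:

0.4797 mol/L


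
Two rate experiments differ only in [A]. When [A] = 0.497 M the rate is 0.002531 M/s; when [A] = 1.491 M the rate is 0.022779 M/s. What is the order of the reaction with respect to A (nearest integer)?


Rate is proportional to [A]^n, so rate2/rate1 = ([A]2/[A]1)^n. Take logs to solve for n.
rate2/rate1 = 0.022779 / 0.002531 = 9.0
[A]2/[A]1 = 1.491 / 0.497 = 3.0
n = ln(9.0) / ln(3.0) = 2.0
Nearest integer order:

2


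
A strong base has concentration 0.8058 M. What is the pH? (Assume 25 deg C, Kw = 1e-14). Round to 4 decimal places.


A strong base dissociates completely, so [OH-] equals the given concentration.
pOH = -log10([OH-]) = -log10(0.8058) = 0.093773
pH = 14 - pOH = 14 - 0.093773
pH = 13.906227, rounded to 4 dp:

13.9062


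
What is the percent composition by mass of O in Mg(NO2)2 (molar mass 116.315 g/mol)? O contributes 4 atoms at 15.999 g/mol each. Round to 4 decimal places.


pct = 100 * (n_elem * M_elem) / M_total
mass_contribution = 4 * 15.999 = 63.996 g/mol
pct = 100 * 63.996 / 116.315
pct = 55.01955896 %, rounded to 4 dp:

55.0196 %


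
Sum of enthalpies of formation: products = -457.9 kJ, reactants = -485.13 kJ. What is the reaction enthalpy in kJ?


dH_rxn = sum(dH_f products) - sum(dH_f reactants)
dH_rxn = -457.9 - (-485.13)
dH_rxn = 27.23 kJ:

27.23 kJ


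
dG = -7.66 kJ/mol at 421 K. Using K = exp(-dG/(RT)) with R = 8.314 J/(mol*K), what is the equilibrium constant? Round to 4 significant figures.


dG is in kJ/mol; multiply by 1000 to match R in J/(mol*K).
RT = 8.314 * 421 = 3500.194 J/mol
exponent = -dG*1000 / (RT) = -(-7.66*1000) / 3500.194 = 2.18845013
K = exp(2.18845013)
K = 8.9213754, rounded to 4 significant figures:

8.921


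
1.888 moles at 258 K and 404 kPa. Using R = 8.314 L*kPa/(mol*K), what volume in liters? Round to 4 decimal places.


PV = nRT, solve for V = nRT / P.
nRT = 1.888 * 8.314 * 258 = 4049.7827
V = 4049.7827 / 404
V = 10.0242146 L, rounded to 4 dp:

10.0242 L


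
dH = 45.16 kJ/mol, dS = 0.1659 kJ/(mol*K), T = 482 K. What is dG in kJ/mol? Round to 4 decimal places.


Gibbs: dG = dH - T*dS (consistent units, dS already in kJ/(mol*K)).
T*dS = 482 * 0.1659 = 79.9638
dG = 45.16 - (79.9638)
dG = -34.8038 kJ/mol, rounded to 4 dp:

-34.8038 kJ/mol


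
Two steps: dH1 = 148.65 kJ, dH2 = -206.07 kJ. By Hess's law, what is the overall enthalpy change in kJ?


Hess's law: enthalpy is a state function, so add the step enthalpies.
dH_total = dH1 + dH2 = 148.65 + (-206.07)
dH_total = -57.42 kJ:

-57.42 kJ


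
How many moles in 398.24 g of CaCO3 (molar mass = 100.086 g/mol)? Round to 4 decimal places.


n = mass / M
n = 398.24 / 100.086
n = 3.97897808 mol, rounded to 4 dp:

3.9790 mol


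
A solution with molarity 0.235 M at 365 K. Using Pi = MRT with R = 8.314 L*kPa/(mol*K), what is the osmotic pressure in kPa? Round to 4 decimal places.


Osmotic pressure (van't Hoff): Pi = M*R*T.
RT = 8.314 * 365 = 3034.61
Pi = 0.235 * 3034.61
Pi = 713.13335 kPa, rounded to 4 dp:

713.1334 kPa


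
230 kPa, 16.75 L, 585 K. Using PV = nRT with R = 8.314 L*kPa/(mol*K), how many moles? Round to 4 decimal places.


PV = nRT, solve for n = PV / (RT).
PV = 230 * 16.75 = 3852.5
RT = 8.314 * 585 = 4863.69
n = 3852.5 / 4863.69
n = 0.79209407 mol, rounded to 4 dp:

0.7921 mol


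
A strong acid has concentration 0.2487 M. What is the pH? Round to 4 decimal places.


A strong acid dissociates completely, so [H+] equals the given concentration.
pH = -log10([H+]) = -log10(0.2487)
pH = 0.60432421, rounded to 4 dp:

0.6043


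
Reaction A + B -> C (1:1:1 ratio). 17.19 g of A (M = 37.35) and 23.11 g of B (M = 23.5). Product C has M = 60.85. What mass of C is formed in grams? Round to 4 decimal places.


Find moles of each reactant; the smaller value is the limiting reagent in a 1:1:1 reaction, so moles_C equals moles of the limiter.
n_A = mass_A / M_A = 17.19 / 37.35 = 0.460241 mol
n_B = mass_B / M_B = 23.11 / 23.5 = 0.983404 mol
Limiting reagent: A (smaller), n_limiting = 0.460241 mol
mass_C = n_limiting * M_C = 0.460241 * 60.85
mass_C = 28.00566485 g, rounded to 4 dp:

28.0057 g


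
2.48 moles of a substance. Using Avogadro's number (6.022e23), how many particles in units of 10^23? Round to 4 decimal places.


N = n * NA, then divide by 1e23 for the requested units.
N / 1e23 = n * 6.022
N / 1e23 = 2.48 * 6.022
N / 1e23 = 14.93456, rounded to 4 dp:

14.9346


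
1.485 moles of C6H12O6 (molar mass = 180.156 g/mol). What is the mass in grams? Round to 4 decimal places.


mass = n * M
mass = 1.485 * 180.156
mass = 267.53166 g, rounded to 4 dp:

267.5317 g


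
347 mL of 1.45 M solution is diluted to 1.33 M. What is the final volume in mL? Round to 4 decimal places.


Dilution: M1*V1 = M2*V2, solve for V2.
V2 = M1*V1 / M2
V2 = 1.45 * 347 / 1.33
V2 = 503.15 / 1.33
V2 = 378.30827068 mL, rounded to 4 dp:

378.3083 mL


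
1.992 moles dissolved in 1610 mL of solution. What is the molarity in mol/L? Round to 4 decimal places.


Convert volume to liters: V_L = V_mL / 1000.
V_L = 1610 / 1000 = 1.61 L
M = n / V_L = 1.992 / 1.61
M = 1.23726708 mol/L, rounded to 4 dp:

1.2373 mol/L


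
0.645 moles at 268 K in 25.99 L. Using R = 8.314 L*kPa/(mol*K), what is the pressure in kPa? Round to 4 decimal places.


PV = nRT, solve for P = nRT / V.
nRT = 0.645 * 8.314 * 268 = 1437.158
P = 1437.158 / 25.99
P = 55.29657561 kPa, rounded to 4 dp:

55.2966 kPa


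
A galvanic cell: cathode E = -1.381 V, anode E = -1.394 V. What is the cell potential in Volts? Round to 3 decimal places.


Standard cell potential: E_cell = E_cathode - E_anode.
E_cell = -1.381 - (-1.394)
E_cell = 0.013 V, rounded to 3 dp:

0.013 V


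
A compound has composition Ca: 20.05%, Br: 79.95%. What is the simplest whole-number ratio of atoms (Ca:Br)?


Assume 100 g of compound, divide each mass% by atomic mass to get moles, then normalize by the smallest to get a raw atom ratio.
Moles per 100 g: Ca: 20.05/40.078 = 0.5003, Br: 79.95/79.904 = 1.0006
Raw ratio (divide by min = 0.5003): Ca: 1.0, Br: 2.0
Multiply by 1 to clear fractions: Ca: 1.0 ~= 1, Br: 2.0 ~= 2
Reduce by GCD to get the simplest whole-number ratio:

1:2


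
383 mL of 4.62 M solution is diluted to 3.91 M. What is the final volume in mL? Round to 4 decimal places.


Dilution: M1*V1 = M2*V2, solve for V2.
V2 = M1*V1 / M2
V2 = 4.62 * 383 / 3.91
V2 = 1769.46 / 3.91
V2 = 452.54731458 mL, rounded to 4 dp:

452.5473 mL


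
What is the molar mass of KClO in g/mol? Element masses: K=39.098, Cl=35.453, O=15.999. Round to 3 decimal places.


M = sum(count * atomic_mass) over atoms.
M = 1*39.098 + 1*35.453 + 1*15.999
M = 39.098 + 35.453 + 15.999
M = 90.55 g/mol, rounded to 3 dp:

90.550 g/mol


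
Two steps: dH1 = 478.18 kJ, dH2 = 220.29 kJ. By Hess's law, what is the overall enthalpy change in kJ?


Hess's law: enthalpy is a state function, so add the step enthalpies.
dH_total = dH1 + dH2 = 478.18 + (220.29)
dH_total = 698.47 kJ:

698.47 kJ


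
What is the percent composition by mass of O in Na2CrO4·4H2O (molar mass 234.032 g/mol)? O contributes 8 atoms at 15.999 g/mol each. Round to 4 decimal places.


pct = 100 * (n_elem * M_elem) / M_total
mass_contribution = 8 * 15.999 = 127.992 g/mol
pct = 100 * 127.992 / 234.032
pct = 54.68995693 %, rounded to 4 dp:

54.6900 %


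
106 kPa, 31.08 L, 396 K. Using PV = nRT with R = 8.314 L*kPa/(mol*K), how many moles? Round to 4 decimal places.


PV = nRT, solve for n = PV / (RT).
PV = 106 * 31.08 = 3294.48
RT = 8.314 * 396 = 3292.344
n = 3294.48 / 3292.344
n = 1.00064878 mol, rounded to 4 dp:

1.0006 mol


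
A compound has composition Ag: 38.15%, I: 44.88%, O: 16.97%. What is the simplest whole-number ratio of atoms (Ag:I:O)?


Assume 100 g of compound, divide each mass% by atomic mass to get moles, then normalize by the smallest to get a raw atom ratio.
Moles per 100 g: Ag: 38.15/107.868 = 0.3537, I: 44.88/126.904 = 0.3537, O: 16.97/15.999 = 1.0607
Raw ratio (divide by min = 0.3537): Ag: 1.0, I: 1.0, O: 2.999
Multiply by 1 to clear fractions: Ag: 1.0 ~= 1, I: 1.0 ~= 1, O: 2.999 ~= 3
Reduce by GCD to get the simplest whole-number ratio:

1:1:3


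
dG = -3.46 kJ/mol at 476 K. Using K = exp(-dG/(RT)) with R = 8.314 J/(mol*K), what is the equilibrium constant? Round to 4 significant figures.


dG is in kJ/mol; multiply by 1000 to match R in J/(mol*K).
RT = 8.314 * 476 = 3957.464 J/mol
exponent = -dG*1000 / (RT) = -(-3.46*1000) / 3957.464 = 0.87429728
K = exp(0.87429728)
K = 2.3971901, rounded to 4 significant figures:

2.397


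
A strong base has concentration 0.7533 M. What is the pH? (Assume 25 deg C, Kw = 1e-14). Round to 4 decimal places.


A strong base dissociates completely, so [OH-] equals the given concentration.
pOH = -log10([OH-]) = -log10(0.7533) = 0.123032
pH = 14 - pOH = 14 - 0.123032
pH = 13.876968, rounded to 4 dp:

13.8770


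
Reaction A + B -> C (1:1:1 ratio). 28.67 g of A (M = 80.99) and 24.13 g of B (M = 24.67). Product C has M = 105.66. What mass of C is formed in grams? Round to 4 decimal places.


Find moles of each reactant; the smaller value is the limiting reagent in a 1:1:1 reaction, so moles_C equals moles of the limiter.
n_A = mass_A / M_A = 28.67 / 80.99 = 0.353994 mol
n_B = mass_B / M_B = 24.13 / 24.67 = 0.978111 mol
Limiting reagent: A (smaller), n_limiting = 0.353994 mol
mass_C = n_limiting * M_C = 0.353994 * 105.66
mass_C = 37.40300604 g, rounded to 4 dp:

37.4030 g


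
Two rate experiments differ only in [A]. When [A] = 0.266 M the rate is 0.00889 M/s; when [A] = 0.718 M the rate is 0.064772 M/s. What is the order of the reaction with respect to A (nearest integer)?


Rate is proportional to [A]^n, so rate2/rate1 = ([A]2/[A]1)^n. Take logs to solve for n.
rate2/rate1 = 0.064772 / 0.00889 = 7.2859
[A]2/[A]1 = 0.718 / 0.266 = 2.6992
n = ln(7.2859) / ln(2.6992) = 2.0
Nearest integer order:

2


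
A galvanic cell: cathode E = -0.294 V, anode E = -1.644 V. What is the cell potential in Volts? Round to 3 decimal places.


Standard cell potential: E_cell = E_cathode - E_anode.
E_cell = -0.294 - (-1.644)
E_cell = 1.35 V, rounded to 3 dp:

1.350 V


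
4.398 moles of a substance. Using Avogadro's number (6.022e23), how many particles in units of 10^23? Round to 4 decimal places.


N = n * NA, then divide by 1e23 for the requested units.
N / 1e23 = n * 6.022
N / 1e23 = 4.398 * 6.022
N / 1e23 = 26.484756, rounded to 4 dp:

26.4848


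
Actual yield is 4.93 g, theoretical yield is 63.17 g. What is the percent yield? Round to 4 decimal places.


% yield = 100 * actual / theoretical
% yield = 100 * 4.93 / 63.17
% yield = 7.8043375 %, rounded to 4 dp:

7.8043 %


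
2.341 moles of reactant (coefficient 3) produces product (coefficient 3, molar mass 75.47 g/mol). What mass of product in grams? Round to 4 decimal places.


Use the coefficient ratio to convert reactant moles to product moles, then multiply by the product's molar mass.
moles_P = moles_R * (coeff_P / coeff_R) = 2.341 * (3/3) = 2.341
mass_P = moles_P * M_P = 2.341 * 75.47
mass_P = 176.67527 g, rounded to 4 dp:

176.6753 g


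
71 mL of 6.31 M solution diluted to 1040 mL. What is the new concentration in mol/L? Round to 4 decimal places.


Dilution: M1*V1 = M2*V2, solve for M2.
M2 = M1*V1 / V2
M2 = 6.31 * 71 / 1040
M2 = 448.01 / 1040
M2 = 0.43077885 mol/L, rounded to 4 dp:

0.4308 mol/L


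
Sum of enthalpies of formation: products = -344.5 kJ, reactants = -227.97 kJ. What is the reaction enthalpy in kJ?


dH_rxn = sum(dH_f products) - sum(dH_f reactants)
dH_rxn = -344.5 - (-227.97)
dH_rxn = -116.53 kJ:

-116.53 kJ


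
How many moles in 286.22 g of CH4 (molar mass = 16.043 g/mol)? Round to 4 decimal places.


n = mass / M
n = 286.22 / 16.043
n = 17.84080284 mol, rounded to 4 dp:

17.8408 mol


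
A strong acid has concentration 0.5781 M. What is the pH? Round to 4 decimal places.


A strong acid dissociates completely, so [H+] equals the given concentration.
pH = -log10([H+]) = -log10(0.5781)
pH = 0.23799703, rounded to 4 dp:

0.2380


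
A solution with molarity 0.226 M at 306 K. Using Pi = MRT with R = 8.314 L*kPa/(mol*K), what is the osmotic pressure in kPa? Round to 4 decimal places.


Osmotic pressure (van't Hoff): Pi = M*R*T.
RT = 8.314 * 306 = 2544.084
Pi = 0.226 * 2544.084
Pi = 574.962984 kPa, rounded to 4 dp:

574.9630 kPa


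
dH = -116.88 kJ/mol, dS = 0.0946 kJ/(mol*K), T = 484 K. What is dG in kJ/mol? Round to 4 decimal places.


Gibbs: dG = dH - T*dS (consistent units, dS already in kJ/(mol*K)).
T*dS = 484 * 0.0946 = 45.7864
dG = -116.88 - (45.7864)
dG = -162.6664 kJ/mol, rounded to 4 dp:

-162.6664 kJ/mol


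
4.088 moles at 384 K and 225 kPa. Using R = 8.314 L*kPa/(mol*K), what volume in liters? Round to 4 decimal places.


PV = nRT, solve for V = nRT / P.
nRT = 4.088 * 8.314 * 384 = 13051.2507
V = 13051.2507 / 225
V = 58.00555867 L, rounded to 4 dp:

58.0056 L


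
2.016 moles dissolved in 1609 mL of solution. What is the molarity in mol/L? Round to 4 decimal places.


Convert volume to liters: V_L = V_mL / 1000.
V_L = 1609 / 1000 = 1.609 L
M = n / V_L = 2.016 / 1.609
M = 1.25295214 mol/L, rounded to 4 dp:

1.2530 mol/L


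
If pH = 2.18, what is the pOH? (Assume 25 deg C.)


At 25 deg C, pH + pOH = 14.
pOH = 14 - pH = 14 - 2.18
pOH = 11.82:

11.82


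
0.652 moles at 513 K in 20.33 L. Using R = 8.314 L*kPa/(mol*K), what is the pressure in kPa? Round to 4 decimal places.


PV = nRT, solve for P = nRT / V.
nRT = 0.652 * 8.314 * 513 = 2780.8335
P = 2780.8335 / 20.33
P = 136.784727 kPa, rounded to 4 dp:

136.7847 kPa


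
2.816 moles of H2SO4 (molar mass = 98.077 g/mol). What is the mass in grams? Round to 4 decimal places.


mass = n * M
mass = 2.816 * 98.077
mass = 276.184832 g, rounded to 4 dp:

276.1848 g


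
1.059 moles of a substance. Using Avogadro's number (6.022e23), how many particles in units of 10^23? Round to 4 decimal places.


N = n * NA, then divide by 1e23 for the requested units.
N / 1e23 = n * 6.022
N / 1e23 = 1.059 * 6.022
N / 1e23 = 6.377298, rounded to 4 dp:

6.3773


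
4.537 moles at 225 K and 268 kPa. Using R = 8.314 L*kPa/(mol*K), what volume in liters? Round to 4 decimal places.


PV = nRT, solve for V = nRT / P.
nRT = 4.537 * 8.314 * 225 = 8487.139
V = 8487.139 / 268
V = 31.6684291 L, rounded to 4 dp:

31.6684 L


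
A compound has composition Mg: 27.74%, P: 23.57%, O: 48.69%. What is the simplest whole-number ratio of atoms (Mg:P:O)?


Assume 100 g of compound, divide each mass% by atomic mass to get moles, then normalize by the smallest to get a raw atom ratio.
Moles per 100 g: Mg: 27.74/24.305 = 1.1413, P: 23.57/30.974 = 0.761, O: 48.69/15.999 = 3.0433
Raw ratio (divide by min = 0.761): Mg: 1.5, P: 1.0, O: 3.999
Multiply by 2 to clear fractions: Mg: 3.0 ~= 3, P: 2.0 ~= 2, O: 7.999 ~= 8
Reduce by GCD to get the simplest whole-number ratio:

3:2:8


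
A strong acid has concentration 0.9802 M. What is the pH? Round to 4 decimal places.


A strong acid dissociates completely, so [H+] equals the given concentration.
pH = -log10([H+]) = -log10(0.9802)
pH = 0.0086853, rounded to 4 dp:

0.0087


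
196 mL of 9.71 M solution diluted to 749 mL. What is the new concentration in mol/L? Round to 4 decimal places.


Dilution: M1*V1 = M2*V2, solve for M2.
M2 = M1*V1 / V2
M2 = 9.71 * 196 / 749
M2 = 1903.16 / 749
M2 = 2.54093458 mol/L, rounded to 4 dp:

2.5409 mol/L


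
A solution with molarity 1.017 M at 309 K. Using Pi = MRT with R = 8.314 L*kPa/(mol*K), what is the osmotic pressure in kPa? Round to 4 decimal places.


Osmotic pressure (van't Hoff): Pi = M*R*T.
RT = 8.314 * 309 = 2569.026
Pi = 1.017 * 2569.026
Pi = 2612.699442 kPa, rounded to 4 dp:

2612.6994 kPa


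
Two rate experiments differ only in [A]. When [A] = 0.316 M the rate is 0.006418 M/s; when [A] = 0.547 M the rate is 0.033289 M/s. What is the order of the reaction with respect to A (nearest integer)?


Rate is proportional to [A]^n, so rate2/rate1 = ([A]2/[A]1)^n. Take logs to solve for n.
rate2/rate1 = 0.033289 / 0.006418 = 5.1868
[A]2/[A]1 = 0.547 / 0.316 = 1.731
n = ln(5.1868) / ln(1.731) = 3.0
Nearest integer order:

3


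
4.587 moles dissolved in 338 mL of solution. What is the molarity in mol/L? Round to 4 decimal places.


Convert volume to liters: V_L = V_mL / 1000.
V_L = 338 / 1000 = 0.338 L
M = n / V_L = 4.587 / 0.338
M = 13.57100592 mol/L, rounded to 4 dp:

13.5710 mol/L


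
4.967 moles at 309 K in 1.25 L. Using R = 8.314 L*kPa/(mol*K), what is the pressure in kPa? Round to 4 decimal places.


PV = nRT, solve for P = nRT / V.
nRT = 4.967 * 8.314 * 309 = 12760.3521
P = 12760.3521 / 1.25
P = 10208.28168 kPa, rounded to 4 dp:

10208.2817 kPa


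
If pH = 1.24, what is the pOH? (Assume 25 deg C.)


At 25 deg C, pH + pOH = 14.
pOH = 14 - pH = 14 - 1.24
pOH = 12.76:

12.76


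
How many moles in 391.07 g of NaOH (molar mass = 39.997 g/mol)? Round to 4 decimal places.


n = mass / M
n = 391.07 / 39.997
n = 9.77748331 mol, rounded to 4 dp:

9.7775 mol


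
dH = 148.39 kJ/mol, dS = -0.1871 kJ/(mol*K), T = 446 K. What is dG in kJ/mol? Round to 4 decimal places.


Gibbs: dG = dH - T*dS (consistent units, dS already in kJ/(mol*K)).
T*dS = 446 * -0.1871 = -83.4466
dG = 148.39 - (-83.4466)
dG = 231.8366 kJ/mol, rounded to 4 dp:

231.8366 kJ/mol


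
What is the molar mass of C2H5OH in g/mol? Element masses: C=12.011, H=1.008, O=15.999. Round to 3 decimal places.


M = sum(count * atomic_mass) over atoms.
M = 2*12.011 + 6*1.008 + 1*15.999
M = 24.022 + 6.048 + 15.999
M = 46.069 g/mol, rounded to 3 dp:

46.069 g/mol


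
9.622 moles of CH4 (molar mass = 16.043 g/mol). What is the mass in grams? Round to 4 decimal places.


mass = n * M
mass = 9.622 * 16.043
mass = 154.365746 g, rounded to 4 dp:

154.3657 g


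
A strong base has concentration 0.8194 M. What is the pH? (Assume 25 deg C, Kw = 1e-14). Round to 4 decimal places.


A strong base dissociates completely, so [OH-] equals the given concentration.
pOH = -log10([OH-]) = -log10(0.8194) = 0.086504
pH = 14 - pOH = 14 - 0.086504
pH = 13.913496, rounded to 4 dp:

13.9135


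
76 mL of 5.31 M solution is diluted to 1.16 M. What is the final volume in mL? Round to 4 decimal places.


Dilution: M1*V1 = M2*V2, solve for V2.
V2 = M1*V1 / M2
V2 = 5.31 * 76 / 1.16
V2 = 403.56 / 1.16
V2 = 347.89655172 mL, rounded to 4 dp:

347.8966 mL


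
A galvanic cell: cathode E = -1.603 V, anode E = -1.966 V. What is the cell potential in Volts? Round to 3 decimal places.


Standard cell potential: E_cell = E_cathode - E_anode.
E_cell = -1.603 - (-1.966)
E_cell = 0.363 V, rounded to 3 dp:

0.363 V


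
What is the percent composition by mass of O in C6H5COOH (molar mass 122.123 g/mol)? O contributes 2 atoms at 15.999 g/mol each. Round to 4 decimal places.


pct = 100 * (n_elem * M_elem) / M_total
mass_contribution = 2 * 15.999 = 31.998 g/mol
pct = 100 * 31.998 / 122.123
pct = 26.20145263 %, rounded to 4 dp:

26.2015 %


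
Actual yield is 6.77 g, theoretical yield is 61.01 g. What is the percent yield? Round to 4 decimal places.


% yield = 100 * actual / theoretical
% yield = 100 * 6.77 / 61.01
% yield = 11.09654155 %, rounded to 4 dp:

11.0965 %


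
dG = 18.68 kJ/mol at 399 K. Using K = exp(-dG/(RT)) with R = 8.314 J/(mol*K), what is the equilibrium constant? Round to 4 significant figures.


dG is in kJ/mol; multiply by 1000 to match R in J/(mol*K).
RT = 8.314 * 399 = 3317.286 J/mol
exponent = -dG*1000 / (RT) = -(18.68*1000) / 3317.286 = -5.63110929
K = exp(-5.63110929)
K = 0.0035845968, rounded to 4 significant figures:

0.003585


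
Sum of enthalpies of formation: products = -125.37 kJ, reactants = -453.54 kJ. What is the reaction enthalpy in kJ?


dH_rxn = sum(dH_f products) - sum(dH_f reactants)
dH_rxn = -125.37 - (-453.54)
dH_rxn = 328.17 kJ:

328.17 kJ


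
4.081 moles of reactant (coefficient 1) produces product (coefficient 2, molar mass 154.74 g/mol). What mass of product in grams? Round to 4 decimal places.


Use the coefficient ratio to convert reactant moles to product moles, then multiply by the product's molar mass.
moles_P = moles_R * (coeff_P / coeff_R) = 4.081 * (2/1) = 8.162
mass_P = moles_P * M_P = 8.162 * 154.74
mass_P = 1262.98788 g, rounded to 4 dp:

1262.9879 g


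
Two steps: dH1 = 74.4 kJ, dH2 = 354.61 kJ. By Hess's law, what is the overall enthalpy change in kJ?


Hess's law: enthalpy is a state function, so add the step enthalpies.
dH_total = dH1 + dH2 = 74.4 + (354.61)
dH_total = 429.01 kJ:

429.01 kJ


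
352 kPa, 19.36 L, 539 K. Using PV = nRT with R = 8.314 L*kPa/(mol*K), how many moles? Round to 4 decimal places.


PV = nRT, solve for n = PV / (RT).
PV = 352 * 19.36 = 6814.72
RT = 8.314 * 539 = 4481.246
n = 6814.72 / 4481.246
n = 1.52071991 mol, rounded to 4 dp:

1.5207 mol


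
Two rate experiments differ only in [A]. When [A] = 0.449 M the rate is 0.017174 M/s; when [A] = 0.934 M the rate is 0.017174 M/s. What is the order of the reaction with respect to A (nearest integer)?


Rate is proportional to [A]^n, so rate2/rate1 = ([A]2/[A]1)^n. Take logs to solve for n.
rate2/rate1 = 0.017174 / 0.017174 = 1.0
[A]2/[A]1 = 0.934 / 0.449 = 2.0802
n = ln(1.0) / ln(2.0802) = 0.0
Nearest integer order:

0


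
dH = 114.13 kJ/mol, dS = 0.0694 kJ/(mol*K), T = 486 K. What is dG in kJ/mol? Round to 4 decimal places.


Gibbs: dG = dH - T*dS (consistent units, dS already in kJ/(mol*K)).
T*dS = 486 * 0.0694 = 33.7284
dG = 114.13 - (33.7284)
dG = 80.4016 kJ/mol, rounded to 4 dp:

80.4016 kJ/mol


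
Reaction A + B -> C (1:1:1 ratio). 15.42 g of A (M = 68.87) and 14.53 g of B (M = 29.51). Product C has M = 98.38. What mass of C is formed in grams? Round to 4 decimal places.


Find moles of each reactant; the smaller value is the limiting reagent in a 1:1:1 reaction, so moles_C equals moles of the limiter.
n_A = mass_A / M_A = 15.42 / 68.87 = 0.2239 mol
n_B = mass_B / M_B = 14.53 / 29.51 = 0.492375 mol
Limiting reagent: A (smaller), n_limiting = 0.2239 mol
mass_C = n_limiting * M_C = 0.2239 * 98.38
mass_C = 22.027282 g, rounded to 4 dp:

22.0273 g


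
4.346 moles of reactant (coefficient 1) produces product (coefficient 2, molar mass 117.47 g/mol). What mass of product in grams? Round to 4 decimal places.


Use the coefficient ratio to convert reactant moles to product moles, then multiply by the product's molar mass.
moles_P = moles_R * (coeff_P / coeff_R) = 4.346 * (2/1) = 8.692
mass_P = moles_P * M_P = 8.692 * 117.47
mass_P = 1021.04924 g, rounded to 4 dp:

1021.0492 g


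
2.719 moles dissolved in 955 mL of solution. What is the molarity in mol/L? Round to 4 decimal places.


Convert volume to liters: V_L = V_mL / 1000.
V_L = 955 / 1000 = 0.955 L
M = n / V_L = 2.719 / 0.955
M = 2.84712042 mol/L, rounded to 4 dp:

2.8471 mol/L


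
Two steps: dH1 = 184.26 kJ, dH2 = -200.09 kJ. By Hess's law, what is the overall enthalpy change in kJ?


Hess's law: enthalpy is a state function, so add the step enthalpies.
dH_total = dH1 + dH2 = 184.26 + (-200.09)
dH_total = -15.83 kJ:

-15.83 kJ


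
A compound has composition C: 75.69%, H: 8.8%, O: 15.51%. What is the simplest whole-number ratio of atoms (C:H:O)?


Assume 100 g of compound, divide each mass% by atomic mass to get moles, then normalize by the smallest to get a raw atom ratio.
Moles per 100 g: C: 75.69/12.011 = 6.3017, H: 8.8/1.008 = 8.7302, O: 15.51/15.999 = 0.9694
Raw ratio (divide by min = 0.9694): C: 6.5, H: 9.005, O: 1.0
Multiply by 2 to clear fractions: C: 13.001 ~= 13, H: 18.011 ~= 18, O: 2.0 ~= 2
Reduce by GCD to get the simplest whole-number ratio:

13:18:2


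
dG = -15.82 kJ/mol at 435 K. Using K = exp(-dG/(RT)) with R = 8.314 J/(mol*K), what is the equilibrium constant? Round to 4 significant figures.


dG is in kJ/mol; multiply by 1000 to match R in J/(mol*K).
RT = 8.314 * 435 = 3616.59 J/mol
exponent = -dG*1000 / (RT) = -(-15.82*1000) / 3616.59 = 4.37428628
K = exp(4.37428628)
K = 79.383162, rounded to 4 significant figures:

79.38


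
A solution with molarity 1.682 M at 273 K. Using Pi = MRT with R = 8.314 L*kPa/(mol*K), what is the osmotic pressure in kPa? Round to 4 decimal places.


Osmotic pressure (van't Hoff): Pi = M*R*T.
RT = 8.314 * 273 = 2269.722
Pi = 1.682 * 2269.722
Pi = 3817.672404 kPa, rounded to 4 dp:

3817.6724 kPa


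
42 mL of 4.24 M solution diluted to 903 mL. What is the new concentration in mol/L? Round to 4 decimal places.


Dilution: M1*V1 = M2*V2, solve for M2.
M2 = M1*V1 / V2
M2 = 4.24 * 42 / 903
M2 = 178.08 / 903
M2 = 0.1972093 mol/L, rounded to 4 dp:

0.1972 mol/L


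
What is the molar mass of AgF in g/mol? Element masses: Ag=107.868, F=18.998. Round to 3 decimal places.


M = sum(count * atomic_mass) over atoms.
M = 1*107.868 + 1*18.998
M = 107.868 + 18.998
M = 126.866 g/mol, rounded to 3 dp:

126.866 g/mol


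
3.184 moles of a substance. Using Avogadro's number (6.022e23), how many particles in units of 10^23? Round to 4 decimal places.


N = n * NA, then divide by 1e23 for the requested units.
N / 1e23 = n * 6.022
N / 1e23 = 3.184 * 6.022
N / 1e23 = 19.174048, rounded to 4 dp:

19.1740


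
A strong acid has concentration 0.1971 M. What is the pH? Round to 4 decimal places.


A strong acid dissociates completely, so [H+] equals the given concentration.
pH = -log10([H+]) = -log10(0.1971)
pH = 0.70531338, rounded to 4 dp:

0.7053


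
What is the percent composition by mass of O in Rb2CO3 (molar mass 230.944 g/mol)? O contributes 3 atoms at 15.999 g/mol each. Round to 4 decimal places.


pct = 100 * (n_elem * M_elem) / M_total
mass_contribution = 3 * 15.999 = 47.997 g/mol
pct = 100 * 47.997 / 230.944
pct = 20.78296037 %, rounded to 4 dp:

20.7830 %


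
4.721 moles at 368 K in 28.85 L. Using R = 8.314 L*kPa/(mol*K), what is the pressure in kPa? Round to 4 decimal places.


PV = nRT, solve for P = nRT / V.
nRT = 4.721 * 8.314 * 368 = 14444.145
P = 14444.145 / 28.85
P = 500.66360485 kPa, rounded to 4 dp:

500.6636 kPa


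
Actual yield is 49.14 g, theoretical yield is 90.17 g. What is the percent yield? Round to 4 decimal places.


% yield = 100 * actual / theoretical
% yield = 100 * 49.14 / 90.17
% yield = 54.49706111 %, rounded to 4 dp:

54.4971 %


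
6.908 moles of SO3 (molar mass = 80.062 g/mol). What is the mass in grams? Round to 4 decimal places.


mass = n * M
mass = 6.908 * 80.062
mass = 553.068296 g, rounded to 4 dp:

553.0683 g


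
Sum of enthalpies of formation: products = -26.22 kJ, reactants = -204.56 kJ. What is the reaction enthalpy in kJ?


dH_rxn = sum(dH_f products) - sum(dH_f reactants)
dH_rxn = -26.22 - (-204.56)
dH_rxn = 178.34 kJ:

178.34 kJ


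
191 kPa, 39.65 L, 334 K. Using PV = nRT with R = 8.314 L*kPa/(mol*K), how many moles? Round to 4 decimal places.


PV = nRT, solve for n = PV / (RT).
PV = 191 * 39.65 = 7573.15
RT = 8.314 * 334 = 2776.876
n = 7573.15 / 2776.876
n = 2.72721936 mol, rounded to 4 dp:

2.7272 mol


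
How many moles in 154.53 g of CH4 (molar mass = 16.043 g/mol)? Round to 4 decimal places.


n = mass / M
n = 154.53 / 16.043
n = 9.63223836 mol, rounded to 4 dp:

9.6322 mol


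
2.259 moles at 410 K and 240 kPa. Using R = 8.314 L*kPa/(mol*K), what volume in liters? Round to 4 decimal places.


PV = nRT, solve for V = nRT / P.
nRT = 2.259 * 8.314 * 410 = 7700.3437
V = 7700.3437 / 240
V = 32.08476542 L, rounded to 4 dp:

32.0848 L


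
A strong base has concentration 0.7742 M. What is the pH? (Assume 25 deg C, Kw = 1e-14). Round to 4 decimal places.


A strong base dissociates completely, so [OH-] equals the given concentration.
pOH = -log10([OH-]) = -log10(0.7742) = 0.111147
pH = 14 - pOH = 14 - 0.111147
pH = 13.888853, rounded to 4 dp:

13.8889


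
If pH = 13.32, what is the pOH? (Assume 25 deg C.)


At 25 deg C, pH + pOH = 14.
pOH = 14 - pH = 14 - 13.32
pOH = 0.68:

0.68


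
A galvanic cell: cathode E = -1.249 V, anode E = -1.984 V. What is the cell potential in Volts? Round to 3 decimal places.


Standard cell potential: E_cell = E_cathode - E_anode.
E_cell = -1.249 - (-1.984)
E_cell = 0.735 V, rounded to 3 dp:

0.735 V


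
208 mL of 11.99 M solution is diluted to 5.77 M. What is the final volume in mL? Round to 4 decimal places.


Dilution: M1*V1 = M2*V2, solve for V2.
V2 = M1*V1 / M2
V2 = 11.99 * 208 / 5.77
V2 = 2493.92 / 5.77
V2 = 432.22183709 mL, rounded to 4 dp:

432.2218 mL


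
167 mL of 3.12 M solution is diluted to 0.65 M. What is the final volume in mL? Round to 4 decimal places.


Dilution: M1*V1 = M2*V2, solve for V2.
V2 = M1*V1 / M2
V2 = 3.12 * 167 / 0.65
V2 = 521.04 / 0.65
V2 = 801.6 mL, rounded to 4 dp:

801.6000 mL


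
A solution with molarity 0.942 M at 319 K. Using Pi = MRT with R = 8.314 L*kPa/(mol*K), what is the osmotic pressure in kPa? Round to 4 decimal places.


Osmotic pressure (van't Hoff): Pi = M*R*T.
RT = 8.314 * 319 = 2652.166
Pi = 0.942 * 2652.166
Pi = 2498.340372 kPa, rounded to 4 dp:

2498.3404 kPa


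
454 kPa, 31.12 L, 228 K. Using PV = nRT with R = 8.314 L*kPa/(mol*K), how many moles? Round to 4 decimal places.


PV = nRT, solve for n = PV / (RT).
PV = 454 * 31.12 = 14128.48
RT = 8.314 * 228 = 1895.592
n = 14128.48 / 1895.592
n = 7.45333384 mol, rounded to 4 dp:

7.4533 mol


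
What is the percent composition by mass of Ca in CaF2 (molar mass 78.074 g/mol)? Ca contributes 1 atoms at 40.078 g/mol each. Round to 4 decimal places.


pct = 100 * (n_elem * M_elem) / M_total
mass_contribution = 1 * 40.078 = 40.078 g/mol
pct = 100 * 40.078 / 78.074
pct = 51.33335041 %, rounded to 4 dp:

51.3334 %


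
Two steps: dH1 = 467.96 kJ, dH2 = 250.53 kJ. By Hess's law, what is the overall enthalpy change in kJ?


Hess's law: enthalpy is a state function, so add the step enthalpies.
dH_total = dH1 + dH2 = 467.96 + (250.53)
dH_total = 718.49 kJ:

718.49 kJ


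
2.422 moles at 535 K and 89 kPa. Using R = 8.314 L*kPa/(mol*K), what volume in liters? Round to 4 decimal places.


PV = nRT, solve for V = nRT / P.
nRT = 2.422 * 8.314 * 535 = 10773.0318
V = 10773.0318 / 89
V = 121.04530112 L, rounded to 4 dp:

121.0453 L


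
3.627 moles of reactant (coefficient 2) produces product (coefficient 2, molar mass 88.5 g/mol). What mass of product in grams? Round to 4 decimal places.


Use the coefficient ratio to convert reactant moles to product moles, then multiply by the product's molar mass.
moles_P = moles_R * (coeff_P / coeff_R) = 3.627 * (2/2) = 3.627
mass_P = moles_P * M_P = 3.627 * 88.5
mass_P = 320.9895 g, rounded to 4 dp:

320.9895 g


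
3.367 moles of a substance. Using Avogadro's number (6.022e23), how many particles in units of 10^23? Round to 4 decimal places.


N = n * NA, then divide by 1e23 for the requested units.
N / 1e23 = n * 6.022
N / 1e23 = 3.367 * 6.022
N / 1e23 = 20.276074, rounded to 4 dp:

20.2761


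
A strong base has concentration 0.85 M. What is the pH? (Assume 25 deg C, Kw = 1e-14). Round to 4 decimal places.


A strong base dissociates completely, so [OH-] equals the given concentration.
pOH = -log10([OH-]) = -log10(0.85) = 0.070581
pH = 14 - pOH = 14 - 0.070581
pH = 13.929419, rounded to 4 dp:

13.9294


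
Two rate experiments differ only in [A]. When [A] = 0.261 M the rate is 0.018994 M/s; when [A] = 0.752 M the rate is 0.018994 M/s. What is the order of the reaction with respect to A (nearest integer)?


Rate is proportional to [A]^n, so rate2/rate1 = ([A]2/[A]1)^n. Take logs to solve for n.
rate2/rate1 = 0.018994 / 0.018994 = 1.0
[A]2/[A]1 = 0.752 / 0.261 = 2.8812
n = ln(1.0) / ln(2.8812) = 0.0
Nearest integer order:

0


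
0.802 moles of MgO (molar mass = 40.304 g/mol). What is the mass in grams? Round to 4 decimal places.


mass = n * M
mass = 0.802 * 40.304
mass = 32.323808 g, rounded to 4 dp:

32.3238 g


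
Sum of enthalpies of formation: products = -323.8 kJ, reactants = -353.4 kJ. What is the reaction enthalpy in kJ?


dH_rxn = sum(dH_f products) - sum(dH_f reactants)
dH_rxn = -323.8 - (-353.4)
dH_rxn = 29.6 kJ:

29.60 kJ


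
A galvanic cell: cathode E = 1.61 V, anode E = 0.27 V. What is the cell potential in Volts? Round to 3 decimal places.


Standard cell potential: E_cell = E_cathode - E_anode.
E_cell = 1.61 - (0.27)
E_cell = 1.34 V, rounded to 3 dp:

1.340 V


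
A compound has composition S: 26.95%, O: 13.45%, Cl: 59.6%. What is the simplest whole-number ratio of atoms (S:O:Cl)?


Assume 100 g of compound, divide each mass% by atomic mass to get moles, then normalize by the smallest to get a raw atom ratio.
Moles per 100 g: S: 26.95/32.065 = 0.8405, O: 13.45/15.999 = 0.8407, Cl: 59.6/35.453 = 1.6811
Raw ratio (divide by min = 0.8405): S: 1.0, O: 1.0, Cl: 2.0
Multiply by 1 to clear fractions: S: 1.0 ~= 1, O: 1.0 ~= 1, Cl: 2.0 ~= 2
Reduce by GCD to get the simplest whole-number ratio:

1:1:2


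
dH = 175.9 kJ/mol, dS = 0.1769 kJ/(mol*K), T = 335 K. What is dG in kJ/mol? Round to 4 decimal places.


Gibbs: dG = dH - T*dS (consistent units, dS already in kJ/(mol*K)).
T*dS = 335 * 0.1769 = 59.2615
dG = 175.9 - (59.2615)
dG = 116.6385 kJ/mol, rounded to 4 dp:

116.6385 kJ/mol


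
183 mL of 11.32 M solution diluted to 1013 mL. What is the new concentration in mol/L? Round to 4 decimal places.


Dilution: M1*V1 = M2*V2, solve for M2.
M2 = M1*V1 / V2
M2 = 11.32 * 183 / 1013
M2 = 2071.56 / 1013
M2 = 2.04497532 mol/L, rounded to 4 dp:

2.0450 mol/L
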